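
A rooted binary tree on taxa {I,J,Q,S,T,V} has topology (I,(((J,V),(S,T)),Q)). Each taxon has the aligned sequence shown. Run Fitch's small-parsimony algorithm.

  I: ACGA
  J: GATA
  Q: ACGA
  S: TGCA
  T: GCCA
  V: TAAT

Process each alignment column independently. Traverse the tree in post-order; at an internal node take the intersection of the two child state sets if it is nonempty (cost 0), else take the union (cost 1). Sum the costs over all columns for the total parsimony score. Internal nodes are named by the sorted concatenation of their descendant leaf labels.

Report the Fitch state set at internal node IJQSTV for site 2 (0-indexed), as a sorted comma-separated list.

JV@0: {G} ∪ {T} = {G,T} (union, +1)
ST@0: {T} ∪ {G} = {G,T} (union, +1)
JSTV@0: {G,T} ∩ {G,T} = {G,T} (intersection, +0)
JQSTV@0: {G,T} ∪ {A} = {A,G,T} (union, +1)
IJQSTV@0: {A} ∩ {A,G,T} = {A} (intersection, +0)
JV@1: {A} ∩ {A} = {A} (intersection, +0)
ST@1: {G} ∪ {C} = {C,G} (union, +1)
JSTV@1: {A} ∪ {C,G} = {A,C,G} (union, +1)
JQSTV@1: {A,C,G} ∩ {C} = {C} (intersection, +0)
IJQSTV@1: {C} ∩ {C} = {C} (intersection, +0)
JV@2: {T} ∪ {A} = {A,T} (union, +1)
ST@2: {C} ∩ {C} = {C} (intersection, +0)
JSTV@2: {A,T} ∪ {C} = {A,C,T} (union, +1)
JQSTV@2: {A,C,T} ∪ {G} = {A,C,G,T} (union, +1)
IJQSTV@2: {G} ∩ {A,C,G,T} = {G} (intersection, +0)
JV@3: {A} ∪ {T} = {A,T} (union, +1)
ST@3: {A} ∩ {A} = {A} (intersection, +0)
JSTV@3: {A,T} ∩ {A} = {A} (intersection, +0)
JQSTV@3: {A} ∩ {A} = {A} (intersection, +0)
IJQSTV@3: {A} ∩ {A} = {A} (intersection, +0)
per-site changes: [3, 2, 3, 1]; total = 9

G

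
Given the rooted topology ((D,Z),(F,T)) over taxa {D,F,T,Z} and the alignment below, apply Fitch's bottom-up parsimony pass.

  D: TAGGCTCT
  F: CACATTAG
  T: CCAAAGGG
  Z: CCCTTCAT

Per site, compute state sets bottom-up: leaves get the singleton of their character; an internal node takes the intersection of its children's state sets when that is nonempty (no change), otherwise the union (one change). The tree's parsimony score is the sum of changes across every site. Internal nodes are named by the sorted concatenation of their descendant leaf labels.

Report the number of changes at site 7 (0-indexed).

DZ@0: {T} ∪ {C} = {C,T} (union, +1)
FT@0: {C} ∩ {C} = {C} (intersection, +0)
DFTZ@0: {C,T} ∩ {C} = {C} (intersection, +0)
DZ@1: {A} ∪ {C} = {A,C} (union, +1)
FT@1: {A} ∪ {C} = {A,C} (union, +1)
DFTZ@1: {A,C} ∩ {A,C} = {A,C} (intersection, +0)
DZ@2: {G} ∪ {C} = {C,G} (union, +1)
FT@2: {C} ∪ {A} = {A,C} (union, +1)
DFTZ@2: {C,G} ∩ {A,C} = {C} (intersection, +0)
DZ@3: {G} ∪ {T} = {G,T} (union, +1)
FT@3: {A} ∩ {A} = {A} (intersection, +0)
DFTZ@3: {G,T} ∪ {A} = {A,G,T} (union, +1)
DZ@4: {C} ∪ {T} = {C,T} (union, +1)
FT@4: {T} ∪ {A} = {A,T} (union, +1)
DFTZ@4: {C,T} ∩ {A,T} = {T} (intersection, +0)
DZ@5: {T} ∪ {C} = {C,T} (union, +1)
FT@5: {T} ∪ {G} = {G,T} (union, +1)
DFTZ@5: {C,T} ∩ {G,T} = {T} (intersection, +0)
DZ@6: {C} ∪ {A} = {A,C} (union, +1)
FT@6: {A} ∪ {G} = {A,G} (union, +1)
DFTZ@6: {A,C} ∩ {A,G} = {A} (intersection, +0)
DZ@7: {T} ∩ {T} = {T} (intersection, +0)
FT@7: {G} ∩ {G} = {G} (intersection, +0)
DFTZ@7: {T} ∪ {G} = {G,T} (union, +1)
per-site changes: [1, 2, 2, 2, 2, 2, 2, 1]; total = 14

1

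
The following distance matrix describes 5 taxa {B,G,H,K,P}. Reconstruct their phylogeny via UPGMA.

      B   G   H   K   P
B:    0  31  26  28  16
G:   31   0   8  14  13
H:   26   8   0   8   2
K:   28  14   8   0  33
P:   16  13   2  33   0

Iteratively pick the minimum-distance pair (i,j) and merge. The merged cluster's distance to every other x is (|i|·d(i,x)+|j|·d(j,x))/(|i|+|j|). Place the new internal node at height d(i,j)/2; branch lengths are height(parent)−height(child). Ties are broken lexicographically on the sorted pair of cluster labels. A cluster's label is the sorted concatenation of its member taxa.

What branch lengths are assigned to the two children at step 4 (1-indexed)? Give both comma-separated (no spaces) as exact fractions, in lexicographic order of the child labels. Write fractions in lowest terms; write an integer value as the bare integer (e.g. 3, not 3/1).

101/8,83/24

step 1: merge (H,P) at d=2; branch lengths H→1, P→1; new cluster HP
  updated: d(B,HP)=21, d(G,HP)=21/2, d(HP,K)=41/2
step 2: merge (G,HP) at d=21/2; branch lengths G→21/4, HP→17/4; new cluster GHP
  updated: d(B,GHP)=73/3, d(GHP,K)=55/3
step 3: merge (GHP,K) at d=55/3; branch lengths GHP→47/12, K→55/6; new cluster GHKP
  updated: d(B,GHKP)=101/4
step 4: merge (B,GHKP) at d=101/4; branch lengths B→101/8, GHKP→83/24; new cluster BGHKP
final tree: (B:101/8,((G:21/4,(H:1,P:1):17/4):47/12,K:55/6):83/24)
total length: 122/3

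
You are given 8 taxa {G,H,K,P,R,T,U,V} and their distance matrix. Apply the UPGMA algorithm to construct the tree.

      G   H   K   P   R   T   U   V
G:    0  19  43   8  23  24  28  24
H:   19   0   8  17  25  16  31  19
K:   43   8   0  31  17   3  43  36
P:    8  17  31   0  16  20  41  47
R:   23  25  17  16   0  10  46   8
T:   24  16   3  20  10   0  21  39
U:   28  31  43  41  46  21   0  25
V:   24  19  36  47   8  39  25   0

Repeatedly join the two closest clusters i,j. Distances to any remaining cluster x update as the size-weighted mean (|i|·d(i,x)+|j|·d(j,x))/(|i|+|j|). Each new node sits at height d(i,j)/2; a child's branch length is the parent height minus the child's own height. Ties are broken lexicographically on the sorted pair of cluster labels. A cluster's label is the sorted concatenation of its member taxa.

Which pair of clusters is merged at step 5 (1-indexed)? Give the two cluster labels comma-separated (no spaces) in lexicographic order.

iteration 1: select K,T (d=3); attach at lengths (3/2, 3/2); label the merged cluster KT
  updated: d(G,KT)=67/2, d(H,KT)=12, d(KT,P)=51/2, d(KT,R)=27/2, d(KT,U)=32, d(KT,V)=75/2
iteration 2: select G,P (d=8); attach at lengths (4, 4); label the merged cluster GP
  updated: d(GP,H)=18, d(GP,KT)=59/2, d(GP,R)=39/2, d(GP,U)=69/2, d(GP,V)=71/2
iteration 3: select R,V (d=8); attach at lengths (4, 4); label the merged cluster RV
  updated: d(GP,RV)=55/2, d(H,RV)=22, d(KT,RV)=51/2, d(RV,U)=71/2
iteration 4: select H,KT (d=12); attach at lengths (6, 9/2); label the merged cluster HKT
  updated: d(GP,HKT)=77/3, d(HKT,RV)=73/3, d(HKT,U)=95/3
iteration 5: select HKT,RV (d=73/3); attach at lengths (37/6, 49/6); label the merged cluster HKRTV
  updated: d(GP,HKRTV)=132/5, d(HKRTV,U)=166/5
iteration 6: select GP,HKRTV (d=132/5); attach at lengths (46/5, 31/30); label the merged cluster GHKPRTV
  updated: d(GHKPRTV,U)=235/7
iteration 7: select GHKPRTV,U (d=235/7); attach at lengths (251/70, 235/14); label the merged cluster GHKPRTUV
final tree: (((G:4,P:4):46/5,((H:6,(K:3/2,T:3/2):9/2):37/6,(R:4,V:4):49/6):31/30):251/70,U:235/14)
total length: 7816/105

HKT,RV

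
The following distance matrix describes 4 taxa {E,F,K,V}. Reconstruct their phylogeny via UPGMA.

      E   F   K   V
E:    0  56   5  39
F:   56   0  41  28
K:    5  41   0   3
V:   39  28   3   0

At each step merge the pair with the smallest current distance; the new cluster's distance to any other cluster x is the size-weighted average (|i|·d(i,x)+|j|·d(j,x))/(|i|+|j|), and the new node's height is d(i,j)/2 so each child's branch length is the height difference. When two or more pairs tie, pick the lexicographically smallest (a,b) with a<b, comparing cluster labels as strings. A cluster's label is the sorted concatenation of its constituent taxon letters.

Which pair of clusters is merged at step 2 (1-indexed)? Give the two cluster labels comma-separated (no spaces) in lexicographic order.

E,KV

iteration 1: select K,V (d=3); attach at lengths (3/2, 3/2); label the merged cluster KV
  updated: d(E,KV)=22, d(F,KV)=69/2
iteration 2: select E,KV (d=22); attach at lengths (11, 19/2); label the merged cluster EKV
  updated: d(EKV,F)=125/3
iteration 3: select EKV,F (d=125/3); attach at lengths (59/6, 125/6); label the merged cluster EFKV
final tree: ((E:11,(K:3/2,V:3/2):19/2):59/6,F:125/6)
total length: 325/6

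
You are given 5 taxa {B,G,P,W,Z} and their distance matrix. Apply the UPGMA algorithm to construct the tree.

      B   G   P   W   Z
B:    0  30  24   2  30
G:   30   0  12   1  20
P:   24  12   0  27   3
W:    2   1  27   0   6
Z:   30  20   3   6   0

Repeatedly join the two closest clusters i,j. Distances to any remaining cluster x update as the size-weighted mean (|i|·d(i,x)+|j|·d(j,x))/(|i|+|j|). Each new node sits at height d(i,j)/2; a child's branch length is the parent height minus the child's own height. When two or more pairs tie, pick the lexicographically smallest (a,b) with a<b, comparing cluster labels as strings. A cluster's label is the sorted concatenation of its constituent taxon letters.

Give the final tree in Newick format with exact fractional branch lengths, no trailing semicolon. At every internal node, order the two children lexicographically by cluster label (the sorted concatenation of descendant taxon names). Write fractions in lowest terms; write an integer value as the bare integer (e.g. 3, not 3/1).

((B:8,(G:1/2,W:1/2):15/2):23/12,(P:3/2,Z:3/2):101/12)

step 1: merge (G,W) at d=1; branch lengths G→1/2, W→1/2; new cluster GW
  updated: d(B,GW)=16, d(GW,P)=39/2, d(GW,Z)=13
step 2: merge (P,Z) at d=3; branch lengths P→3/2, Z→3/2; new cluster PZ
  updated: d(B,PZ)=27, d(GW,PZ)=65/4
step 3: merge (B,GW) at d=16; branch lengths B→8, GW→15/2; new cluster BGW
  updated: d(BGW,PZ)=119/6
step 4: merge (BGW,PZ) at d=119/6; branch lengths BGW→23/12, PZ→101/12; new cluster BGPWZ
final tree: ((B:8,(G:1/2,W:1/2):15/2):23/12,(P:3/2,Z:3/2):101/12)
total length: 179/6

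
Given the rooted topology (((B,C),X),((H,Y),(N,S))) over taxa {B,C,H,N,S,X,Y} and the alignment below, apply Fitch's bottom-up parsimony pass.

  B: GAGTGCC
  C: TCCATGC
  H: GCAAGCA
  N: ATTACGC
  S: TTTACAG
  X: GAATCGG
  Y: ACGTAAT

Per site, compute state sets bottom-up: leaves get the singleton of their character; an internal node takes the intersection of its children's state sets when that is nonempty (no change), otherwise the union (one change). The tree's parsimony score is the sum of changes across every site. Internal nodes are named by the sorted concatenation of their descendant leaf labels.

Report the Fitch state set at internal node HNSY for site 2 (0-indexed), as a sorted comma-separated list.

A,G,T

BC@0: {G} ∪ {T} = {G,T} (union, +1)
BCX@0: {G,T} ∩ {G} = {G} (intersection, +0)
HY@0: {G} ∪ {A} = {A,G} (union, +1)
NS@0: {A} ∪ {T} = {A,T} (union, +1)
HNSY@0: {A,G} ∩ {A,T} = {A} (intersection, +0)
BCHNSXY@0: {G} ∪ {A} = {A,G} (union, +1)
BC@1: {A} ∪ {C} = {A,C} (union, +1)
BCX@1: {A,C} ∩ {A} = {A} (intersection, +0)
HY@1: {C} ∩ {C} = {C} (intersection, +0)
NS@1: {T} ∩ {T} = {T} (intersection, +0)
HNSY@1: {C} ∪ {T} = {C,T} (union, +1)
BCHNSXY@1: {A} ∪ {C,T} = {A,C,T} (union, +1)
BC@2: {G} ∪ {C} = {C,G} (union, +1)
BCX@2: {C,G} ∪ {A} = {A,C,G} (union, +1)
HY@2: {A} ∪ {G} = {A,G} (union, +1)
NS@2: {T} ∩ {T} = {T} (intersection, +0)
HNSY@2: {A,G} ∪ {T} = {A,G,T} (union, +1)
BCHNSXY@2: {A,C,G} ∩ {A,G,T} = {A,G} (intersection, +0)
BC@3: {T} ∪ {A} = {A,T} (union, +1)
BCX@3: {A,T} ∩ {T} = {T} (intersection, +0)
HY@3: {A} ∪ {T} = {A,T} (union, +1)
NS@3: {A} ∩ {A} = {A} (intersection, +0)
HNSY@3: {A,T} ∩ {A} = {A} (intersection, +0)
BCHNSXY@3: {T} ∪ {A} = {A,T} (union, +1)
BC@4: {G} ∪ {T} = {G,T} (union, +1)
BCX@4: {G,T} ∪ {C} = {C,G,T} (union, +1)
HY@4: {G} ∪ {A} = {A,G} (union, +1)
NS@4: {C} ∩ {C} = {C} (intersection, +0)
HNSY@4: {A,G} ∪ {C} = {A,C,G} (union, +1)
BCHNSXY@4: {C,G,T} ∩ {A,C,G} = {C,G} (intersection, +0)
BC@5: {C} ∪ {G} = {C,G} (union, +1)
BCX@5: {C,G} ∩ {G} = {G} (intersection, +0)
HY@5: {C} ∪ {A} = {A,C} (union, +1)
NS@5: {G} ∪ {A} = {A,G} (union, +1)
HNSY@5: {A,C} ∩ {A,G} = {A} (intersection, +0)
BCHNSXY@5: {G} ∪ {A} = {A,G} (union, +1)
BC@6: {C} ∩ {C} = {C} (intersection, +0)
BCX@6: {C} ∪ {G} = {C,G} (union, +1)
HY@6: {A} ∪ {T} = {A,T} (union, +1)
NS@6: {C} ∪ {G} = {C,G} (union, +1)
HNSY@6: {A,T} ∪ {C,G} = {A,C,G,T} (union, +1)
BCHNSXY@6: {C,G} ∩ {A,C,G,T} = {C,G} (intersection, +0)
per-site changes: [4, 3, 4, 3, 4, 4, 4]; total = 26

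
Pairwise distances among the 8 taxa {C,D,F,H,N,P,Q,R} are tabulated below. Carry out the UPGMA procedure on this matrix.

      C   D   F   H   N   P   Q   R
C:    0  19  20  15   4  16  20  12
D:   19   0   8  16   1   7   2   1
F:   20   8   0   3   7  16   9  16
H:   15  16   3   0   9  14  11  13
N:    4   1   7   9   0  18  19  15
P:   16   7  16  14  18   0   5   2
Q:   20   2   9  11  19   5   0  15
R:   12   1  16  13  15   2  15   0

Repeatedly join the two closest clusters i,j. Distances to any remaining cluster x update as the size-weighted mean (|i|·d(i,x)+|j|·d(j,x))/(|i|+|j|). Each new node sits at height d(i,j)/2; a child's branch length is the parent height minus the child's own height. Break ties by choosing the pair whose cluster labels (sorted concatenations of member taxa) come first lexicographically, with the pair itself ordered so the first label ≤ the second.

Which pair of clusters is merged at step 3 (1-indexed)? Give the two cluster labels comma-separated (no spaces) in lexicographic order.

F,H

1. join D+N (d=1) ⇒ DN; edges |D|=1/2, |N|=1/2
  updated: d(C,DN)=23/2, d(DN,F)=15/2, d(DN,H)=25/2, d(DN,P)=25/2, d(DN,Q)=21/2, d(DN,R)=8
2. join P+R (d=2) ⇒ PR; edges |P|=1, |R|=1
  updated: d(C,PR)=14, d(DN,PR)=41/4, d(F,PR)=16, d(H,PR)=27/2, d(PR,Q)=10
3. join F+H (d=3) ⇒ FH; edges |F|=3/2, |H|=3/2
  updated: d(C,FH)=35/2, d(DN,FH)=10, d(FH,PR)=59/4, d(FH,Q)=10
4. join DN+FH (d=10) ⇒ DFHN; edges |DN|=9/2, |FH|=7/2
  updated: d(C,DFHN)=29/2, d(DFHN,PR)=25/2, d(DFHN,Q)=41/4
5. join PR+Q (d=10) ⇒ PQR; edges |PR|=4, |Q|=5
  updated: d(C,PQR)=16, d(DFHN,PQR)=47/4
6. join DFHN+PQR (d=47/4) ⇒ DFHNPQR; edges |DFHN|=7/8, |PQR|=7/8
  updated: d(C,DFHNPQR)=106/7
7. join C+DFHNPQR (d=106/7) ⇒ CDFHNPQR; edges |C|=53/7, |DFHNPQR|=95/56
final tree: (C:53/7,(((D:1/2,N:1/2):9/2,(F:3/2,H:3/2):7/2):7/8,((P:1,R:1):4,Q:5):7/8):95/56)
total length: 1905/56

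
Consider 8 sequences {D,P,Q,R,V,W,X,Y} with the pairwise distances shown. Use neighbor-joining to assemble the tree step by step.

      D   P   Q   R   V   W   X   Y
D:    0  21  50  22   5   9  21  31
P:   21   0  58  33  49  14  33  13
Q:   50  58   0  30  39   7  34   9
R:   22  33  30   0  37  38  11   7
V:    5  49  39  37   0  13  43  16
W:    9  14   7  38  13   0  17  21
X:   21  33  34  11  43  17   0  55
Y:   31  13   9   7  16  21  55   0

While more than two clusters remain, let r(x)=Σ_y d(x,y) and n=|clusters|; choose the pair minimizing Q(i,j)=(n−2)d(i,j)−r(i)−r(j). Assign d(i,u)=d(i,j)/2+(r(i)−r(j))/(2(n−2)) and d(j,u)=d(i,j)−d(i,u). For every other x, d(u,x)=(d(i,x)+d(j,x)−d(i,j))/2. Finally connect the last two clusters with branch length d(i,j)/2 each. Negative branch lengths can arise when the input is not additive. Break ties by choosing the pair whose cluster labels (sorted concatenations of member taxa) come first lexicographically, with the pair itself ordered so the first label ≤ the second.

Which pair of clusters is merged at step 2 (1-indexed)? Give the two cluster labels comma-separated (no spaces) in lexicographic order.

step 1: merge (D,V) at d=5, Q=-331; branch lengths D→-13/12, V→73/12; new cluster DV
  updated: d(DV,P)=65/2, d(DV,Q)=42, d(DV,R)=27, d(DV,W)=17/2, d(DV,X)=59/2, d(DV,Y)=21
step 2: merge (R,X) at d=11, Q=-541/2; branch lengths R→43/20, X→177/20; new cluster RX
  updated: d(DV,RX)=91/4, d(P,RX)=55/2, d(Q,RX)=53/2, d(RX,W)=22, d(RX,Y)=51/2
step 3: merge (Q,Y) at d=9, Q=-196; branch lengths Q→89/8, Y→-17/8; new cluster QY
  updated: d(DV,QY)=27, d(P,QY)=31, d(QY,RX)=43/2, d(QY,W)=19/2
step 4: merge (DV,W) at d=17/2, Q=-477/4; branch lengths DV→83/8, W→-15/8; new cluster DVW
  updated: d(DVW,P)=19, d(DVW,QY)=14, d(DVW,RX)=145/8
step 5: merge (DVW,P) at d=19, Q=-725/8; branch lengths DVW→93/32, P→515/32; new cluster DPVW
  updated: d(DPVW,QY)=13, d(DPVW,RX)=213/16
step 6: merge (DPVW,QY) at d=13, Q=-765/16; branch lengths DPVW→77/32, QY→339/32; new cluster DPQVWY
  updated: d(DPQVWY,RX)=349/32
step 7: merge (DPQVWY,RX) at d=349/32; branch lengths DPQVWY→349/64, RX→349/64; new cluster DPQRVWXY
final tree: (((((D:-13/12,V:73/12):83/8,W:-15/8):93/32,P:515/32):77/32,(Q:89/8,Y:-17/8):339/32):349/64,(R:43/20,X:177/20):349/64)
total length: 2445/32

R,X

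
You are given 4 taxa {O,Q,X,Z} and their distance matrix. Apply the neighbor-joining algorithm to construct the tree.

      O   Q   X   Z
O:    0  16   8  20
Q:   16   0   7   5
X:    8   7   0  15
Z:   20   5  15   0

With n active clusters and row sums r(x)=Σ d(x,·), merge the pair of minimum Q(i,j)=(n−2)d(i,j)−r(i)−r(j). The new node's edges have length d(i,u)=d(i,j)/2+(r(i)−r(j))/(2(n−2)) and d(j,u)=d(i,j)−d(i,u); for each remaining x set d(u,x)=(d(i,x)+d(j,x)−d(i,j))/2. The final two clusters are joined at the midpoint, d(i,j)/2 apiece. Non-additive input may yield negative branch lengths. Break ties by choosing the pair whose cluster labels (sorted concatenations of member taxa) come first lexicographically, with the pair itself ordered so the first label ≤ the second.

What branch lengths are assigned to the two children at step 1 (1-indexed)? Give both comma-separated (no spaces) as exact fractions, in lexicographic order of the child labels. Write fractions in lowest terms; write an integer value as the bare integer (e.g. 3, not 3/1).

iteration 1: select O,X (d=8, Q=-58); attach at lengths (15/2, 1/2); label the merged cluster OX
  updated: d(OX,Q)=15/2, d(OX,Z)=27/2
iteration 2: select OX,Q (d=15/2, Q=-26); attach at lengths (8, -1/2); label the merged cluster OQX
  updated: d(OQX,Z)=11/2
iteration 3: select OQX,Z (d=11/2); attach at lengths (11/4, 11/4); label the merged cluster OQXZ
final tree: (((O:15/2,X:1/2):8,Q:-1/2):11/4,Z:11/4)
total length: 21

15/2,1/2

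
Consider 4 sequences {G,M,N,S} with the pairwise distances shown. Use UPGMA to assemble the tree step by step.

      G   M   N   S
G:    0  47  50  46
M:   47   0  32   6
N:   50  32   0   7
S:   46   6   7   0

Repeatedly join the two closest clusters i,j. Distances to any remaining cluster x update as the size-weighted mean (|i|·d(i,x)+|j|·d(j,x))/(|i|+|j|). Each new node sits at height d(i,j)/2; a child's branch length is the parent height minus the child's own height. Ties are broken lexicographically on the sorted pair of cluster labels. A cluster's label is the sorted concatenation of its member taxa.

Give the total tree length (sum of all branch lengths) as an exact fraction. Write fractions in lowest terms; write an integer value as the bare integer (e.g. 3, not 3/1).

iteration 1: select M,S (d=6); attach at lengths (3, 3); label the merged cluster MS
  updated: d(G,MS)=93/2, d(MS,N)=39/2
iteration 2: select MS,N (d=39/2); attach at lengths (27/4, 39/4); label the merged cluster MNS
  updated: d(G,MNS)=143/3
iteration 3: select G,MNS (d=143/3); attach at lengths (143/6, 169/12); label the merged cluster GMNS
final tree: (G:143/6,((M:3,S:3):27/4,N:39/4):169/12)
total length: 725/12

725/12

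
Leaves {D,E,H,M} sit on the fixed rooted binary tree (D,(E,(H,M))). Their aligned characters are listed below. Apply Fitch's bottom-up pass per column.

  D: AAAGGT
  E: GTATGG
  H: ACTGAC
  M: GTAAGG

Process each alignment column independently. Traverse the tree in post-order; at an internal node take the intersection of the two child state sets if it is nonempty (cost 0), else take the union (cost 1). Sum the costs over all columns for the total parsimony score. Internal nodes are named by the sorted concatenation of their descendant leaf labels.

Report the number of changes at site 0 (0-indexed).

2

[col 0] HM: children H:{A}, M:{G} ∪→ {A,G}; cost 1
[col 0] EHM: children E:{G}, HM:{A,G} ∩→ {G}; cost 0
[col 0] DEHM: children D:{A}, EHM:{G} ∪→ {A,G}; cost 1
[col 1] HM: children H:{C}, M:{T} ∪→ {C,T}; cost 1
[col 1] EHM: children E:{T}, HM:{C,T} ∩→ {T}; cost 0
[col 1] DEHM: children D:{A}, EHM:{T} ∪→ {A,T}; cost 1
[col 2] HM: children H:{T}, M:{A} ∪→ {A,T}; cost 1
[col 2] EHM: children E:{A}, HM:{A,T} ∩→ {A}; cost 0
[col 2] DEHM: children D:{A}, EHM:{A} ∩→ {A}; cost 0
[col 3] HM: children H:{G}, M:{A} ∪→ {A,G}; cost 1
[col 3] EHM: children E:{T}, HM:{A,G} ∪→ {A,G,T}; cost 1
[col 3] DEHM: children D:{G}, EHM:{A,G,T} ∩→ {G}; cost 0
[col 4] HM: children H:{A}, M:{G} ∪→ {A,G}; cost 1
[col 4] EHM: children E:{G}, HM:{A,G} ∩→ {G}; cost 0
[col 4] DEHM: children D:{G}, EHM:{G} ∩→ {G}; cost 0
[col 5] HM: children H:{C}, M:{G} ∪→ {C,G}; cost 1
[col 5] EHM: children E:{G}, HM:{C,G} ∩→ {G}; cost 0
[col 5] DEHM: children D:{T}, EHM:{G} ∪→ {G,T}; cost 1
per-site changes: [2, 2, 1, 2, 1, 2]; total = 10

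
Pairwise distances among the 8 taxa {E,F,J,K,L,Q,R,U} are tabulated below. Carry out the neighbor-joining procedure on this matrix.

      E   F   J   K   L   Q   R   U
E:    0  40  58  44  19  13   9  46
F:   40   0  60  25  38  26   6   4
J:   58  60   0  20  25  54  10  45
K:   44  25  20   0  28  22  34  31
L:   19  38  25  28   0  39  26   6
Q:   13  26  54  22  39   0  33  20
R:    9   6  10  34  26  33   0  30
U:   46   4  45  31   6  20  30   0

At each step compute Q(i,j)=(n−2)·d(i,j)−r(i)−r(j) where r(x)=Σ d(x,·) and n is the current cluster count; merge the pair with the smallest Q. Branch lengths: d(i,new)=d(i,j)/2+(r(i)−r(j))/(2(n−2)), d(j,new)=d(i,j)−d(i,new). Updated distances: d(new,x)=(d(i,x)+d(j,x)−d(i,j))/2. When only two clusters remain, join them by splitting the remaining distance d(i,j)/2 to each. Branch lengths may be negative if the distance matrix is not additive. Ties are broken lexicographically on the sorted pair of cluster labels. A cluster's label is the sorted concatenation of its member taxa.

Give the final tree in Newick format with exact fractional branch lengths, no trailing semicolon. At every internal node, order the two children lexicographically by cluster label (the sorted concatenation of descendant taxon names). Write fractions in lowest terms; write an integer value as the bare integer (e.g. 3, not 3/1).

iteration 1: select J,R (d=10, Q=-360); attach at lengths (46/3, -16/3); label the merged cluster JR
  updated: d(E,JR)=57/2, d(F,JR)=28, d(JR,K)=22, d(JR,L)=41/2, d(JR,Q)=77/2, d(JR,U)=65/2
iteration 2: select E,Q (d=13, Q=-284); attach at lengths (97/10, 33/10); label the merged cluster EQ
  updated: d(EQ,F)=53/2, d(EQ,JR)=27, d(EQ,K)=53/2, d(EQ,L)=45/2, d(EQ,U)=53/2
iteration 3: select F,U (d=4, Q=-411/2); attach at lengths (75/16, -11/16); label the merged cluster FU
  updated: d(EQ,FU)=49/2, d(FU,JR)=113/4, d(FU,K)=26, d(FU,L)=20
iteration 4: select JR,K (d=22, Q=-537/4); attach at lengths (245/24, 283/24); label the merged cluster JKR
  updated: d(EQ,JKR)=63/4, d(FU,JKR)=129/8, d(JKR,L)=53/4
iteration 5: select EQ,JKR (d=63/4, Q=-611/8); attach at lengths (393/32, 111/32); label the merged cluster EJKQR
  updated: d(EJKQR,FU)=199/16, d(EJKQR,L)=10
iteration 6: select EJKQR,FU (d=199/16, Q=-679/16); attach at lengths (39/32, 359/32); label the merged cluster EFJKQRU
  updated: d(EFJKQRU,L)=281/32
iteration 7: select EFJKQRU,L (d=281/32); attach at lengths (281/64, 281/64); label the merged cluster EFJKLQRU
final tree: ((((E:97/10,Q:33/10):393/32,((J:46/3,R:-16/3):245/24,K:283/24):111/32):39/32,(F:75/16,U:-11/16):359/32):281/64,L:281/64)
total length: 2751/32

((((E:97/10,Q:33/10):393/32,((J:46/3,R:-16/3):245/24,K:283/24):111/32):39/32,(F:75/16,U:-11/16):359/32):281/64,L:281/64)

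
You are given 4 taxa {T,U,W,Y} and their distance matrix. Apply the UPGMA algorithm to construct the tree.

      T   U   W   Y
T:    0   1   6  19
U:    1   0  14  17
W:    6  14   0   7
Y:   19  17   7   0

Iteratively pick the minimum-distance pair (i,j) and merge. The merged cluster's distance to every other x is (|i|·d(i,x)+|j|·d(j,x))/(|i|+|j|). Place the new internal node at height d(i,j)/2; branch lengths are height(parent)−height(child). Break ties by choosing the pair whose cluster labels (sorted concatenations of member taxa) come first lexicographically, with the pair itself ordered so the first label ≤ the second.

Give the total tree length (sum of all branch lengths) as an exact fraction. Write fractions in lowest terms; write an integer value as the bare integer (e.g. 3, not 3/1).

step 1: merge (T,U) at d=1; branch lengths T→1/2, U→1/2; new cluster TU
  updated: d(TU,W)=10, d(TU,Y)=18
step 2: merge (W,Y) at d=7; branch lengths W→7/2, Y→7/2; new cluster WY
  updated: d(TU,WY)=14
step 3: merge (TU,WY) at d=14; branch lengths TU→13/2, WY→7/2; new cluster TUWY
final tree: ((T:1/2,U:1/2):13/2,(W:7/2,Y:7/2):7/2)
total length: 18

18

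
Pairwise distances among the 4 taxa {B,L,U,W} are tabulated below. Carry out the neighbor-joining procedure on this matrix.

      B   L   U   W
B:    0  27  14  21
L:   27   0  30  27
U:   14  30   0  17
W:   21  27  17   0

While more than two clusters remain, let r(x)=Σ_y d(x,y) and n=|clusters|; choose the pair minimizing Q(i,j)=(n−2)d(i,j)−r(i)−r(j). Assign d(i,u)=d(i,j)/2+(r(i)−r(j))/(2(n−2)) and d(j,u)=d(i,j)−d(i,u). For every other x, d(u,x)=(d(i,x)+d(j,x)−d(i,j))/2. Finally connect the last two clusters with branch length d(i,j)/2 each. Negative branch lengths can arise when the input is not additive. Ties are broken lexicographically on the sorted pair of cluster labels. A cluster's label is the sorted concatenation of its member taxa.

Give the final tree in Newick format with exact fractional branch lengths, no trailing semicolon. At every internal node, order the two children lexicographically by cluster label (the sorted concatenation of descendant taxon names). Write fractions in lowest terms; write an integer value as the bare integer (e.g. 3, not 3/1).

(((B:29/4,U:27/4):13/4,L:73/4):35/8,W:35/8)

iteration 1: select B,U (d=14, Q=-95); attach at lengths (29/4, 27/4); label the merged cluster BU
  updated: d(BU,L)=43/2, d(BU,W)=12
iteration 2: select BU,L (d=43/2, Q=-121/2); attach at lengths (13/4, 73/4); label the merged cluster BLU
  updated: d(BLU,W)=35/4
iteration 3: select BLU,W (d=35/4); attach at lengths (35/8, 35/8); label the merged cluster BLUW
final tree: (((B:29/4,U:27/4):13/4,L:73/4):35/8,W:35/8)
total length: 177/4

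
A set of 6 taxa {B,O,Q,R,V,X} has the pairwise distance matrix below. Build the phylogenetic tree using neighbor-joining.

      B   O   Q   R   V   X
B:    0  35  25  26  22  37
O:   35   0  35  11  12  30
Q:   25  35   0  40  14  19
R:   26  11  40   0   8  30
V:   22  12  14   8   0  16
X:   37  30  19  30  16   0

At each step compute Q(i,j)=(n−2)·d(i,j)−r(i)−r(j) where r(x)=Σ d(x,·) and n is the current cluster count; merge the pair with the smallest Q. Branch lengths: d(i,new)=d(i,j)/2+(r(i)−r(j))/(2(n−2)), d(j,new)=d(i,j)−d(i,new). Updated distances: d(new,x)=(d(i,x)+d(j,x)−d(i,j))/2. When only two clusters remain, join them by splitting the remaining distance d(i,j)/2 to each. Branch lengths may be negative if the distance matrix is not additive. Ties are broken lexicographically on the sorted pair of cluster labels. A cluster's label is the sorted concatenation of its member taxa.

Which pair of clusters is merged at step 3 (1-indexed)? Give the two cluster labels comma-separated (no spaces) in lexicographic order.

step 1: merge (O,R) at d=11, Q=-194; branch lengths O→13/2, R→9/2; new cluster OR
  updated: d(B,OR)=25, d(OR,Q)=32, d(OR,V)=9/2, d(OR,X)=49/2
step 2: merge (Q,X) at d=19, Q=-259/2; branch lengths Q→101/12, X→127/12; new cluster QX
  updated: d(B,QX)=43/2, d(OR,QX)=75/4, d(QX,V)=11/2
step 3: merge (B,QX) at d=43/2, Q=-285/4; branch lengths B→263/16, QX→81/16; new cluster BQX
  updated: d(BQX,OR)=89/8, d(BQX,V)=3
step 4: merge (BQX,OR) at d=89/8, Q=-149/8; branch lengths BQX→77/16, OR→101/16; new cluster BOQRX
  updated: d(BOQRX,V)=-29/16
step 5: merge (BOQRX,V) at d=-29/16; branch lengths BOQRX→-29/32, V→-29/32; new cluster BOQRVX
final tree: (((B:263/16,(Q:101/12,X:127/12):81/16):77/16,(O:13/2,R:9/2):101/16):-29/32,V:-29/32)
total length: 973/16

B,QX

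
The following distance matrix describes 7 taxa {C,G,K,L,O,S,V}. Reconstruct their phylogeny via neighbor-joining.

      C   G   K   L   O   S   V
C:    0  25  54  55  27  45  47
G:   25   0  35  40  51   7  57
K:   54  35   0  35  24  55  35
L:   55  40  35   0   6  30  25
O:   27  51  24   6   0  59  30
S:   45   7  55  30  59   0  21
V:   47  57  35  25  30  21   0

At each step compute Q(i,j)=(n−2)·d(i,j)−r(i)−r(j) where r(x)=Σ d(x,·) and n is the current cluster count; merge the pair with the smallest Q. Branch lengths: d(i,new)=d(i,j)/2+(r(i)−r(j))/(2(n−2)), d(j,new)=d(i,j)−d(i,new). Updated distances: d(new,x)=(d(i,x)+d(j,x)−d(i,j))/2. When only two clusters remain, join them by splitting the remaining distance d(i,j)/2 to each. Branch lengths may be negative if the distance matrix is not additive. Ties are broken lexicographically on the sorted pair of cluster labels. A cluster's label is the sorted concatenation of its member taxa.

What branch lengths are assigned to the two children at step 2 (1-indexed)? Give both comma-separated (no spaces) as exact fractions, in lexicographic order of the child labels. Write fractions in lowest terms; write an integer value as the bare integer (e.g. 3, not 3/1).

149/8,103/8

step 1: merge (G,S) at d=7, Q=-397; branch lengths G→33/10, S→37/10; new cluster GS
  updated: d(C,GS)=63/2, d(GS,K)=83/2, d(GS,L)=63/2, d(GS,O)=103/2, d(GS,V)=71/2
step 2: merge (C,GS) at d=63/2, Q=-280; branch lengths C→149/8, GS→103/8; new cluster CGS
  updated: d(CGS,K)=32, d(CGS,L)=55/2, d(CGS,O)=47/2, d(CGS,V)=51/2
step 3: merge (L,O) at d=6, Q=-159; branch lengths L→14/3, O→4/3; new cluster LO
  updated: d(CGS,LO)=45/2, d(K,LO)=53/2, d(LO,V)=49/2
step 4: merge (CGS,V) at d=51/2, Q=-114; branch lengths CGS→23/2, V→14; new cluster CGSV
  updated: d(CGSV,K)=83/4, d(CGSV,LO)=43/4
step 5: merge (CGSV,K) at d=83/4, Q=-58; branch lengths CGSV→5/2, K→73/4; new cluster CGKSV
  updated: d(CGKSV,LO)=33/4
step 6: merge (CGKSV,LO) at d=33/4; branch lengths CGKSV→33/8, LO→33/8; new cluster CGKLOSV
final tree: ((((C:149/8,(G:33/10,S:37/10):103/8):23/2,V:14):5/2,K:73/4):33/8,(L:14/3,O:4/3):33/8)
total length: 99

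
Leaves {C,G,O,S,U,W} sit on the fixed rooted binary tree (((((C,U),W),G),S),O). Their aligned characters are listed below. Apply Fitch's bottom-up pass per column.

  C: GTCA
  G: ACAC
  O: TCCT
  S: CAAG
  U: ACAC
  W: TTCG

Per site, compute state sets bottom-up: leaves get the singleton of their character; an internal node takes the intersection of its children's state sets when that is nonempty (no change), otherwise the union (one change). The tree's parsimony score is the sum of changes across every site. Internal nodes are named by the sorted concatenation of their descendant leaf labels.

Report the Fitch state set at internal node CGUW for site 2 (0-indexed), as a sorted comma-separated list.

[col 0] CU: children C:{G}, U:{A} ∪→ {A,G}; cost 1
[col 0] CUW: children CU:{A,G}, W:{T} ∪→ {A,G,T}; cost 1
[col 0] CGUW: children CUW:{A,G,T}, G:{A} ∩→ {A}; cost 0
[col 0] CGSUW: children CGUW:{A}, S:{C} ∪→ {A,C}; cost 1
[col 0] CGOSUW: children CGSUW:{A,C}, O:{T} ∪→ {A,C,T}; cost 1
[col 1] CU: children C:{T}, U:{C} ∪→ {C,T}; cost 1
[col 1] CUW: children CU:{C,T}, W:{T} ∩→ {T}; cost 0
[col 1] CGUW: children CUW:{T}, G:{C} ∪→ {C,T}; cost 1
[col 1] CGSUW: children CGUW:{C,T}, S:{A} ∪→ {A,C,T}; cost 1
[col 1] CGOSUW: children CGSUW:{A,C,T}, O:{C} ∩→ {C}; cost 0
[col 2] CU: children C:{C}, U:{A} ∪→ {A,C}; cost 1
[col 2] CUW: children CU:{A,C}, W:{C} ∩→ {C}; cost 0
[col 2] CGUW: children CUW:{C}, G:{A} ∪→ {A,C}; cost 1
[col 2] CGSUW: children CGUW:{A,C}, S:{A} ∩→ {A}; cost 0
[col 2] CGOSUW: children CGSUW:{A}, O:{C} ∪→ {A,C}; cost 1
[col 3] CU: children C:{A}, U:{C} ∪→ {A,C}; cost 1
[col 3] CUW: children CU:{A,C}, W:{G} ∪→ {A,C,G}; cost 1
[col 3] CGUW: children CUW:{A,C,G}, G:{C} ∩→ {C}; cost 0
[col 3] CGSUW: children CGUW:{C}, S:{G} ∪→ {C,G}; cost 1
[col 3] CGOSUW: children CGSUW:{C,G}, O:{T} ∪→ {C,G,T}; cost 1
per-site changes: [4, 3, 3, 4]; total = 14

A,C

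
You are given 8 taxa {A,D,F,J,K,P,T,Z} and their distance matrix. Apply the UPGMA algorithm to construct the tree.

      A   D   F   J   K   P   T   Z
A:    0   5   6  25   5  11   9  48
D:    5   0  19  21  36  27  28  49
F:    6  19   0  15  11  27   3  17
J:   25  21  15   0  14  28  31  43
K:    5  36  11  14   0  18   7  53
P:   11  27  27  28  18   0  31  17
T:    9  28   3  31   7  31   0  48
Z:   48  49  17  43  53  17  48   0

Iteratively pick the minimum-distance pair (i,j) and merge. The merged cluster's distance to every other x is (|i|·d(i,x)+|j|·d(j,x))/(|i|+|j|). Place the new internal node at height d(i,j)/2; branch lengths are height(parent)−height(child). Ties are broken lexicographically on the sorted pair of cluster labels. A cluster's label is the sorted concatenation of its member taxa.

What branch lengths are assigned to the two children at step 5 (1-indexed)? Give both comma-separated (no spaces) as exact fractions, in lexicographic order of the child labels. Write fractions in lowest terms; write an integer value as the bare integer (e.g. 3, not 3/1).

iteration 1: select F,T (d=3); attach at lengths (3/2, 3/2); label the merged cluster FT
  updated: d(A,FT)=15/2, d(D,FT)=47/2, d(FT,J)=23, d(FT,K)=9, d(FT,P)=29, d(FT,Z)=65/2
iteration 2: select A,D (d=5); attach at lengths (5/2, 5/2); label the merged cluster AD
  updated: d(AD,FT)=31/2, d(AD,J)=23, d(AD,K)=41/2, d(AD,P)=19, d(AD,Z)=97/2
iteration 3: select FT,K (d=9); attach at lengths (3, 9/2); label the merged cluster FKT
  updated: d(AD,FKT)=103/6, d(FKT,J)=20, d(FKT,P)=76/3, d(FKT,Z)=118/3
iteration 4: select P,Z (d=17); attach at lengths (17/2, 17/2); label the merged cluster PZ
  updated: d(AD,PZ)=135/4, d(FKT,PZ)=97/3, d(J,PZ)=71/2
iteration 5: select AD,FKT (d=103/6); attach at lengths (73/12, 49/12); label the merged cluster ADFKT
  updated: d(ADFKT,J)=106/5, d(ADFKT,PZ)=329/10
iteration 6: select ADFKT,J (d=106/5); attach at lengths (121/60, 53/5); label the merged cluster ADFJKT
  updated: d(ADFJKT,PZ)=100/3
iteration 7: select ADFJKT,PZ (d=100/3); attach at lengths (91/15, 49/6); label the merged cluster ADFJKPTZ
final tree: ((((A:5/2,D:5/2):73/12,((F:3/2,T:3/2):3,K:9/2):49/12):121/60,J:53/5):91/15,(P:17/2,Z:17/2):49/6)
total length: 4171/60

73/12,49/12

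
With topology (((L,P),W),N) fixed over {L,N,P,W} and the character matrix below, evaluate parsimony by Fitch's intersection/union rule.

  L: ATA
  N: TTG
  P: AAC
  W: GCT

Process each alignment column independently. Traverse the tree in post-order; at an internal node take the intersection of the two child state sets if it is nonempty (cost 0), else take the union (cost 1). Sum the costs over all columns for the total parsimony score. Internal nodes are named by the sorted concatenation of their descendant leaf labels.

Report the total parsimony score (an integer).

LP@0: {A} ∩ {A} = {A} (intersection, +0)
LPW@0: {A} ∪ {G} = {A,G} (union, +1)
LNPW@0: {A,G} ∪ {T} = {A,G,T} (union, +1)
LP@1: {T} ∪ {A} = {A,T} (union, +1)
LPW@1: {A,T} ∪ {C} = {A,C,T} (union, +1)
LNPW@1: {A,C,T} ∩ {T} = {T} (intersection, +0)
LP@2: {A} ∪ {C} = {A,C} (union, +1)
LPW@2: {A,C} ∪ {T} = {A,C,T} (union, +1)
LNPW@2: {A,C,T} ∪ {G} = {A,C,G,T} (union, +1)
per-site changes: [2, 2, 3]; total = 7

7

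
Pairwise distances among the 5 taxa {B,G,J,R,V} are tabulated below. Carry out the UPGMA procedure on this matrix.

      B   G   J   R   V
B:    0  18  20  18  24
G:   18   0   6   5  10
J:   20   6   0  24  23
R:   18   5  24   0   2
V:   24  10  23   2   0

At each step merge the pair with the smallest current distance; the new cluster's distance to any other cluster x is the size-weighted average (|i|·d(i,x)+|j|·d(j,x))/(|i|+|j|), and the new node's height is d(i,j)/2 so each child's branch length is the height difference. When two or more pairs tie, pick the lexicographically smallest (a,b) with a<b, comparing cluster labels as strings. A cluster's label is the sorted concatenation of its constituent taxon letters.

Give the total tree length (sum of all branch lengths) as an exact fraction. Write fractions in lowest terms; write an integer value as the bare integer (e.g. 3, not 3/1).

127/4

1. join R+V (d=2) ⇒ RV; edges |R|=1, |V|=1
  updated: d(B,RV)=21, d(G,RV)=15/2, d(J,RV)=47/2
2. join G+J (d=6) ⇒ GJ; edges |G|=3, |J|=3
  updated: d(B,GJ)=19, d(GJ,RV)=31/2
3. join GJ+RV (d=31/2) ⇒ GJRV; edges |GJ|=19/4, |RV|=27/4
  updated: d(B,GJRV)=20
4. join B+GJRV (d=20) ⇒ BGJRV; edges |B|=10, |GJRV|=9/4
final tree: (B:10,((G:3,J:3):19/4,(R:1,V:1):27/4):9/4)
total length: 127/4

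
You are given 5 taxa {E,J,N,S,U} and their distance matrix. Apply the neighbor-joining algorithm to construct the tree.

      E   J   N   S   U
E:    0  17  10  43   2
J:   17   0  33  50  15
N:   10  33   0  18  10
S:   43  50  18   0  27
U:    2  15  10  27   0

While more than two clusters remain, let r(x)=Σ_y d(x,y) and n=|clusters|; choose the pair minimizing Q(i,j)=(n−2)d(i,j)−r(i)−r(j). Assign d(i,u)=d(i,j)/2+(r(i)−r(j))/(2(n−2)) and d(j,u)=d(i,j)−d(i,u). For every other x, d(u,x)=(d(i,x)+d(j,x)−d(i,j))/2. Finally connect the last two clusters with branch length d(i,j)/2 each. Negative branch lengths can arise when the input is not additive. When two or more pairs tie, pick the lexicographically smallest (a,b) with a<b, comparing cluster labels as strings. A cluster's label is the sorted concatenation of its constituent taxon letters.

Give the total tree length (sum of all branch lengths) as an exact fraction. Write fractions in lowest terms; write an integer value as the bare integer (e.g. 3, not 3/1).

48

1. join N+S (d=18, Q=-155) ⇒ NS; edges |N|=-13/6, |S|=121/6
  updated: d(E,NS)=35/2, d(J,NS)=65/2, d(NS,U)=19/2
2. join E+J (d=17, Q=-67) ⇒ EJ; edges |E|=3/2, |J|=31/2
  updated: d(EJ,NS)=33/2, d(EJ,U)=0
3. join EJ+NS (d=33/2, Q=-26) ⇒ EJNS; edges |EJ|=7/2, |NS|=13
  updated: d(EJNS,U)=-7/2
4. join EJNS+U (d=-7/2) ⇒ EJNSU; edges |EJNS|=-7/4, |U|=-7/4
final tree: (((E:3/2,J:31/2):7/2,(N:-13/6,S:121/6):13):-7/4,U:-7/4)
total length: 48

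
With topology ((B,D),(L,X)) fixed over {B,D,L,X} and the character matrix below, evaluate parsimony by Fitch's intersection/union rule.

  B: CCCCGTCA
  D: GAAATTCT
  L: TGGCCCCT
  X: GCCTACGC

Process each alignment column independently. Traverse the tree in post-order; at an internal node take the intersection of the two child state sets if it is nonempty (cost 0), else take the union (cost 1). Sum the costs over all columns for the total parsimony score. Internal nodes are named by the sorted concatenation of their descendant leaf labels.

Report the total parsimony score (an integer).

site 0, node BD: B={C} ∪ D={G} → {C,G} (+1)
site 0, node LX: L={T} ∪ X={G} → {G,T} (+1)
site 0, node BDLX: BD={C,G} ∩ LX={G,T} → {G} (+0)
site 1, node BD: B={C} ∪ D={A} → {A,C} (+1)
site 1, node LX: L={G} ∪ X={C} → {C,G} (+1)
site 1, node BDLX: BD={A,C} ∩ LX={C,G} → {C} (+0)
site 2, node BD: B={C} ∪ D={A} → {A,C} (+1)
site 2, node LX: L={G} ∪ X={C} → {C,G} (+1)
site 2, node BDLX: BD={A,C} ∩ LX={C,G} → {C} (+0)
site 3, node BD: B={C} ∪ D={A} → {A,C} (+1)
site 3, node LX: L={C} ∪ X={T} → {C,T} (+1)
site 3, node BDLX: BD={A,C} ∩ LX={C,T} → {C} (+0)
site 4, node BD: B={G} ∪ D={T} → {G,T} (+1)
site 4, node LX: L={C} ∪ X={A} → {A,C} (+1)
site 4, node BDLX: BD={G,T} ∪ LX={A,C} → {A,C,G,T} (+1)
site 5, node BD: B={T} ∩ D={T} → {T} (+0)
site 5, node LX: L={C} ∩ X={C} → {C} (+0)
site 5, node BDLX: BD={T} ∪ LX={C} → {C,T} (+1)
site 6, node BD: B={C} ∩ D={C} → {C} (+0)
site 6, node LX: L={C} ∪ X={G} → {C,G} (+1)
site 6, node BDLX: BD={C} ∩ LX={C,G} → {C} (+0)
site 7, node BD: B={A} ∪ D={T} → {A,T} (+1)
site 7, node LX: L={T} ∪ X={C} → {C,T} (+1)
site 7, node BDLX: BD={A,T} ∩ LX={C,T} → {T} (+0)
per-site changes: [2, 2, 2, 2, 3, 1, 1, 2]; total = 15

15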